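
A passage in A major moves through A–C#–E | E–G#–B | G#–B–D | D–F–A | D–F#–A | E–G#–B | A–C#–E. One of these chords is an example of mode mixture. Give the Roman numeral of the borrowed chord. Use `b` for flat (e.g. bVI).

iv

A major has the diatonic set A, Bm, C#m, D, E, F#m, G#dim. A–C#–E = A, E–G#–B = E, G#–B–D = G#dim and D–F#–A = D all belong to that set. But D–F–A is foreign: the diatonic IV on degree 4 is D, whereas Dm comes from A minor. It is labeled iv.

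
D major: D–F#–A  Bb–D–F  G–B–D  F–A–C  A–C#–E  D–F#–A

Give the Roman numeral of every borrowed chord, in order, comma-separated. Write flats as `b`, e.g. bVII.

bVI, bIII

The diatonic triads in D major are D, Em, F#m, G, A, Bm, C#dim. D–F#–A = D, G–B–D = G and A–C#–E = A all belong to that set. Bb–D–F is not: scale degree 6 in D major carries Bm (vi). In D minor the chord on that degree is Bb, so here it functions as bVI, borrowed from the parallel minor. F–A–C is not: scale degree 3 in D major carries F#m (iii). In D minor the chord on that degree is F, so here it functions as bIII, borrowed from the parallel minor.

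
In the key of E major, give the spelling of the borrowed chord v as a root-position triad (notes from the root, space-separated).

The root, B, is scale degree 5 — the same note in E major and E minor; only the chord quality changes. Stacking thirds in E minor on B gives B–D–F#.

B D F#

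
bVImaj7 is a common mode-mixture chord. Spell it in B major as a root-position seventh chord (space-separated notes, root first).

G B D F#

Scale degree 6 in B major is G#. bVImaj7 uses the lowered form, G, taken from B minor. In B minor the chord on G is G–B–D–F#.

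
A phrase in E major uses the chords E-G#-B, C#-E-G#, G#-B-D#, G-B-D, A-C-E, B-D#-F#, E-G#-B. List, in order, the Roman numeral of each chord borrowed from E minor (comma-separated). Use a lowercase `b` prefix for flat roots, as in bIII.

bIII, iv

The diatonic triads in E major are E, F#m, G#m, A, B, C#m, D#dim. Of the given chords, E–G#–B = E, C#–E–G# = C#m, G#–B–D# = G#m and B–D#–F# = B are diatonic. But G–B–D is foreign: the diatonic iii on degree 3 is G#m, whereas G comes from E minor. It is labeled bIII. A–C–E is not: scale degree 4 in E major carries A (IV). In E minor the chord on that degree is Am, so here it functions as iv, borrowed from the parallel minor.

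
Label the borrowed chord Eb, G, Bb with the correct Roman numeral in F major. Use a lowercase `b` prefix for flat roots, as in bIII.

bVII

The root Eb is the lowered 7th scale degree — diatonically F major has E there. Diatonically F major has Edim (vii°) on that degree; Eb–G–Bb is instead the major chord native to F minor, so it takes the label bVII.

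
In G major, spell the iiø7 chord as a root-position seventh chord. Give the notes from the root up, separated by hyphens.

A-C-Eb-G

iiø7 is built on scale degree 2, which is A in both G major and its parallel. Building the half-diminished-seventh chord from the parallel minor on A: A–C–Eb–G.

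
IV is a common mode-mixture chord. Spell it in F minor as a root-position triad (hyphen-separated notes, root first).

Bb-D-F

The root, Bb, is scale degree 4 — the same note in F minor and F major; only the chord quality changes. Stacking thirds in F major on Bb gives Bb–D–F.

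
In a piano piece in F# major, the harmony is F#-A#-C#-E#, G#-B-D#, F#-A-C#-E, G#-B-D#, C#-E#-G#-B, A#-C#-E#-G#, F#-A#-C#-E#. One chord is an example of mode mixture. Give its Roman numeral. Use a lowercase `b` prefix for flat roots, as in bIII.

The diatonic triads in F# major are F#, G#m, A#m, B, C#, D#m, E#dim. F#–A#–C#–E# = F#maj7, G#–B–D# = G#m, C#–E#–G#–B = C#7 and A#–C#–E#–G# = A#m7 are all diatonic. F#–A–C#–E is not: scale degree 1 in F# major carries F# (I). In F# minor the chord on that degree is F#m7, so here it functions as i7, borrowed from the parallel minor.

i7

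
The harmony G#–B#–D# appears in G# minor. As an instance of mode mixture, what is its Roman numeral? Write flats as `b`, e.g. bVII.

I

The root G# is the diatonic 1st degree of G# minor; the borrowing shows in the chord quality. G#–B#–D# is a major chord — the form found in G# major, not the diatonic i (G#m). Borrowed into G# minor it is written I.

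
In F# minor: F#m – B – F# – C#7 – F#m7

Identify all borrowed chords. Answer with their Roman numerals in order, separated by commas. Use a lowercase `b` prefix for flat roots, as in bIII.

IV, I

In F# minor (with V from harmonic minor) the diatonic chords are F#m, G#dim, A, Bm, C#, D, E. F#m, C#7 and F#m7 all belong to that set. B (B–D#–F#) doesn't fit — on degree 4 F# minor would have Bm (iv). B is the degree-4 chord of F# major, so it is the borrowed IV. But F# (F#–A#–C#) is foreign: the diatonic i on degree 1 is F#m, whereas F# comes from F# major. It is labeled I.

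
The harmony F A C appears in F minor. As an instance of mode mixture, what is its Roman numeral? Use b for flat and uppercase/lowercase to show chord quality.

The root F is the diatonic 1st degree of F minor; the borrowing shows in the chord quality. F–A–C is a major chord — the form found in F major, not the diatonic i (Fm). Borrowed into F minor it is written I.

I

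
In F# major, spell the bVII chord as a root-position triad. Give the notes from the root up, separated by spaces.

Scale degree 7 in F# major is E#. bVII uses the lowered form, E, taken from F# minor. In F# minor the chord on E is E–G#–B.

E G# B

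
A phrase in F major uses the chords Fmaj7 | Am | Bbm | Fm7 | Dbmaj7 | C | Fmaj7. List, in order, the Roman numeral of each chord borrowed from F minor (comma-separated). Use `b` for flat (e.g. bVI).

The diatonic triads in F major are F, Gm, Am, Bb, C, Dm, Edim. Of the given chords, Fmaj7, Am and C are diatonic. Bbm (Bb–Db–F) is not: scale degree 4 in F major carries Bb (IV). In F minor the chord on that degree is Bbm, so here it functions as iv, borrowed from the parallel minor. Fm7 (F–Ab–C–Eb) is not: scale degree 1 in F major carries F (I). In F minor the chord on that degree is Fm7, so here it functions as i7, borrowed from the parallel minor. Dbmaj7 (Db–F–Ab–C) is not: scale degree 6 in F major carries Dm (vi). In F minor the chord on that degree is Dbmaj7, so here it functions as bVImaj7, borrowed from the parallel minor.

iv, i7, bVImaj7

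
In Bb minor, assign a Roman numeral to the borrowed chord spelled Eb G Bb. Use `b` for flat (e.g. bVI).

IV

The root Eb is the diatonic 4th degree of Bb minor; the borrowing shows in the chord quality. Diatonically Bb minor has Ebm (iv) on that degree; Eb–G–Bb is instead the major chord native to Bb major, so it takes the label IV.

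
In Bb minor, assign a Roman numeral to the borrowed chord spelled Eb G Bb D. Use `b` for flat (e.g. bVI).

IVmaj7

Eb is scale degree 4 in Bb minor. Eb–G–Bb–D is a major-seventh chord — the form found in Bb major, not the diatonic iv (Ebm). Borrowed into Bb minor it is written IVmaj7.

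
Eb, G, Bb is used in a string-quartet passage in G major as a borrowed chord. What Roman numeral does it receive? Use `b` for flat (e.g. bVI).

bVI

Eb is the lowered form of scale degree 6 in G major (the diatonic degree 6 is E). Eb–G–Bb is a major chord — the form found in G minor, not the diatonic vi (Em). Borrowed into G major it is written bVI.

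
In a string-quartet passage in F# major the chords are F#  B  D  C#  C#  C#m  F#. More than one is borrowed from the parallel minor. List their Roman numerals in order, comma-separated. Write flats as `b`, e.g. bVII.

bVI, v

F# major has the diatonic set F#, G#m, A#m, B, C#, D#m, E#dim. F#, B and C# all belong to that set. But D (D–F#–A) is foreign: the diatonic vi on degree 6 is D#m, whereas D comes from F# minor. It is labeled bVI. But C#m (C#–E–G#) is foreign: the diatonic V on degree 5 is C#, whereas C#m comes from F# minor. It is labeled v.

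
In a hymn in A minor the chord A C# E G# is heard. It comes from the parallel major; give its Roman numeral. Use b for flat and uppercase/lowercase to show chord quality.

Imaj7

A is scale degree 1 in A minor. Diatonically A minor has Am (i) on that degree; A–C#–E–G# is instead the major-seventh chord native to A major, so it takes the label Imaj7.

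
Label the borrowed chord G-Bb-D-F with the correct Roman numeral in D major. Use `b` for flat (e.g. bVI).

G is scale degree 4 in D major. The diatonic chord on degree 4 would be G (IV), but G–Bb–D–F is the minor-seventh chord from D minor. As a borrowed chord it is labeled iv7.

iv7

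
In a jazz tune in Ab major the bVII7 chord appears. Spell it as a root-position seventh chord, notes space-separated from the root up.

Scale degree 7 in Ab major is G. bVII7 uses the lowered form, Gb, taken from Ab minor. Building the dominant-seventh chord from the parallel minor on Gb: Gb–Bb–Db–Fb.

Gb Bb Db Fb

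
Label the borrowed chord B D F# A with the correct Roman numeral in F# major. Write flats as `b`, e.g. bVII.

B is scale degree 4 in F# major. Diatonically F# major has B (IV) on that degree; B–D–F#–A is instead the minor-seventh chord native to F# minor, so it takes the label iv7.

iv7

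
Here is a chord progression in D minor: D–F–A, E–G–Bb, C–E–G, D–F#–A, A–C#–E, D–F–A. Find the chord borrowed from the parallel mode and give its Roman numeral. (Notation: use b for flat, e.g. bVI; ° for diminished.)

I

D minor has the diatonic set Dm, Edim, F, Gm, A, Bb, C (with V from harmonic minor). D–F–A = Dm, E–G–Bb = Edim, C–E–G = C and A–C#–E = A are all diatonic. D–F#–A is not: scale degree 1 in D minor carries Dm (i). In D major the chord on that degree is D, so here it functions as I, borrowed from the parallel major.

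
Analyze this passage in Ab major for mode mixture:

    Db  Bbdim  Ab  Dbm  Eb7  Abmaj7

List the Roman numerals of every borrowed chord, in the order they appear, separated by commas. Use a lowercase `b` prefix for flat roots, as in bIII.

The diatonic triads in Ab major are Ab, Bbm, Cm, Db, Eb, Fm, Gdim. Db, Ab, Eb7 and Abmaj7 all belong to that set. Bbdim (Bb–Db–Fb) doesn't fit — on degree 2 Ab major would have Bbm (ii). Bbdim is the degree-2 chord of Ab minor, so it is the borrowed ii°. Dbm (Db–Fb–Ab) doesn't fit — on degree 4 Ab major would have Db (IV). Dbm is the degree-4 chord of Ab minor, so it is the borrowed iv.

ii°, iv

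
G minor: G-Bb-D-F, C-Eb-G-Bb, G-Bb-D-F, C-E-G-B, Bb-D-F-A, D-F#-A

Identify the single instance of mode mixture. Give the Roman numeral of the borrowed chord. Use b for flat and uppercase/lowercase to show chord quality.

In G minor (with V from harmonic minor) the diatonic chords are Gm, Adim, Bb, Cm, D, Eb, F. G–Bb–D–F = Gm7, C–Eb–G–Bb = Cm7, Bb–D–F–A = Bbmaj7 and D–F#–A = D are all diatonic. C–E–G–B is not: scale degree 4 in G minor carries Cm (iv). In G major the chord on that degree is Cmaj7, so here it functions as IVmaj7, borrowed from the parallel major.

IVmaj7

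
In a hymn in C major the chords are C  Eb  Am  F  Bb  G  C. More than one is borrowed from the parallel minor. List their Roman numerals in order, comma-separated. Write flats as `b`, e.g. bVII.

The diatonic triads in C major are C, Dm, Em, F, G, Am, Bdim. Of the given chords, C, Am, F and G are diatonic. Eb (Eb–G–Bb) doesn't fit — on degree 3 C major would have Em (iii). Eb is the degree-3 chord of C minor, so it is the borrowed bIII. Bb (Bb–D–F) is not: scale degree 7 in C major carries Bdim (vii°). In C minor the chord on that degree is Bb, so here it functions as bVII, borrowed from the parallel minor.

bIII, bVII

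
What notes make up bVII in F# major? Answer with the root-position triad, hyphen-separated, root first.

E-G#-B

bVII is built on the lowered scale degree 7. In F# major degree 7 is E#; lowered it becomes E. Stacking thirds in F# minor on E gives E–G#–B.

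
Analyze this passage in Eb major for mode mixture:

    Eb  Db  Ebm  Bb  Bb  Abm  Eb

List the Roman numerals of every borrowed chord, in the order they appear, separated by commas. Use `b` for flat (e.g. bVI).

bVII, i, iv

The diatonic triads in Eb major are Eb, Fm, Gm, Ab, Bb, Cm, Ddim. Eb and Bb are both diatonic. Db (Db–F–Ab) doesn't fit — on degree 7 Eb major would have Ddim (vii°). Db is the degree-7 chord of Eb minor, so it is the borrowed bVII. Ebm (Eb–Gb–Bb) doesn't fit — on degree 1 Eb major would have Eb (I). Ebm is the degree-1 chord of Eb minor, so it is the borrowed i. Abm (Ab–Cb–Eb) is not: scale degree 4 in Eb major carries Ab (IV). In Eb minor the chord on that degree is Abm, so here it functions as iv, borrowed from the parallel minor.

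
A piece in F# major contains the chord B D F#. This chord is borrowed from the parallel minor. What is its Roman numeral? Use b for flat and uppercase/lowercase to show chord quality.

iv

B is scale degree 4 in F# major. B–D–F# is a minor chord — the form found in F# minor, not the diatonic IV (B). Borrowed into F# major it is written iv.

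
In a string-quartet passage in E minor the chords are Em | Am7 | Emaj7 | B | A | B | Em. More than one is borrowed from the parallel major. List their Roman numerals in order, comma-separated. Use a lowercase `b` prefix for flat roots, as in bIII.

Imaj7, IV

The diatonic triads in E minor (with V from harmonic minor) are Em, F#dim, G, Am, B, C, D. Em, Am7 and B are all diatonic. Emaj7 (E–G#–B–D#) doesn't fit — on degree 1 E minor would have Em (i). Emaj7 is the degree-1 chord of E major, so it is the borrowed Imaj7. A (A–C#–E) is not: scale degree 4 in E minor carries Am (iv). In E major the chord on that degree is A, so here it functions as IV, borrowed from the parallel major.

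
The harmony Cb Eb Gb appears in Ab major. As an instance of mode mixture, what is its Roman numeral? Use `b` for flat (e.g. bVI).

bIII

The root Cb is the lowered 3rd scale degree — diatonically Ab major has C there. Diatonically Ab major has Cm (iii) on that degree; Cb–Eb–Gb is instead the major chord native to Ab minor, so it takes the label bIII.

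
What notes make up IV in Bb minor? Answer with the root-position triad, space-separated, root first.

The root, Eb, is scale degree 4 — the same note in Bb minor and Bb major; only the chord quality changes. Building the major chord from the parallel major on Eb: Eb–G–Bb.

Eb G Bb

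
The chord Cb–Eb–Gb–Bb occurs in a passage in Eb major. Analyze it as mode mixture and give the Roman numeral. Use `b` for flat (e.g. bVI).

bVImaj7

The root Cb is the lowered 6th scale degree — diatonically Eb major has C there. The diatonic chord on degree 6 would be Cm (vi), but Cb–Eb–Gb–Bb is the major-seventh chord from Eb minor. As a borrowed chord it is labeled bVImaj7.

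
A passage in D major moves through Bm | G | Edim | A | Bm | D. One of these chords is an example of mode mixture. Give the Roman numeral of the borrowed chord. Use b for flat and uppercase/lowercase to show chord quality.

The diatonic triads in D major are D, Em, F#m, G, A, Bm, C#dim. Of the given chords, Bm, G, A and D are diatonic. Edim (E–G–Bb) is not: scale degree 2 in D major carries Em (ii). In D minor the chord on that degree is Edim, so here it functions as ii°, borrowed from the parallel minor.

ii°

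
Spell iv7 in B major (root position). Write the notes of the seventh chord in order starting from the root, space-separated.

iv7 is built on scale degree 4, which is E in both B major and its parallel. In B minor the chord on E is E–G–B–D.

E G B D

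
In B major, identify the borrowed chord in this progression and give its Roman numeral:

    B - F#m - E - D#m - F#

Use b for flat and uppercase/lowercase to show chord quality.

In B major the diatonic chords are B, C#m, D#m, E, F#, G#m, A#dim. B, E, D#m and F# all belong to that set. But F#m (F#–A–C#) is foreign: the diatonic V on degree 5 is F#, whereas F#m comes from B minor. It is labeled v.

v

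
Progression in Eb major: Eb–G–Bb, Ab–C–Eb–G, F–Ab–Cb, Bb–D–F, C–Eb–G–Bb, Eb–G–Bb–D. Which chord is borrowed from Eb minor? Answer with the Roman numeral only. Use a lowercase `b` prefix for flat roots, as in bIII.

ii°

In Eb major the diatonic chords are Eb, Fm, Gm, Ab, Bb, Cm, Ddim. Eb–G–Bb = Eb, Ab–C–Eb–G = Abmaj7, Bb–D–F = Bb, C–Eb–G–Bb = Cm7 and Eb–G–Bb–D = Ebmaj7 are all diatonic. F–Ab–Cb is not: scale degree 2 in Eb major carries Fm (ii). In Eb minor the chord on that degree is Fdim, so here it functions as ii°, borrowed from the parallel minor.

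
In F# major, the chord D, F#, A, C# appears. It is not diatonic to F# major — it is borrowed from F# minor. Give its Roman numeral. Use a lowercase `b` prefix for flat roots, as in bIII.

bVImaj7

The root D is the lowered 6th scale degree — diatonically F# major has D# there. D–F#–A–C# is a major-seventh chord — the form found in F# minor, not the diatonic vi (D#m). Borrowed into F# major it is written bVImaj7.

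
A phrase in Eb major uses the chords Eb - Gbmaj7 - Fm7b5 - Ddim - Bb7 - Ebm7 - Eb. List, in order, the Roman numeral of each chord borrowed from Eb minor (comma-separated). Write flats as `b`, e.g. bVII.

The diatonic triads in Eb major are Eb, Fm, Gm, Ab, Bb, Cm, Ddim. Of the given chords, Eb, Ddim and Bb7 are diatonic. But Gbmaj7 (Gb–Bb–Db–F) is foreign: the diatonic iii on degree 3 is Gm, whereas Gbmaj7 comes from Eb minor. It is labeled bIIImaj7. Fm7b5 (F–Ab–Cb–Eb) is not: scale degree 2 in Eb major carries Fm (ii). In Eb minor the chord on that degree is Fm7b5, so here it functions as iiø7, borrowed from the parallel minor. Ebm7 (Eb–Gb–Bb–Db) is not: scale degree 1 in Eb major carries Eb (I). In Eb minor the chord on that degree is Ebm7, so here it functions as i7, borrowed from the parallel minor.

bIIImaj7, iiø7, i7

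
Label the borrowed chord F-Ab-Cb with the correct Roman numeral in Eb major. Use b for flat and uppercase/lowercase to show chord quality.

ii°

The root F is the diatonic 2nd degree of Eb major; the borrowing shows in the chord quality. F–Ab–Cb is a diminished chord — the form found in Eb minor, not the diatonic ii (Fm). Borrowed into Eb major it is written ii°.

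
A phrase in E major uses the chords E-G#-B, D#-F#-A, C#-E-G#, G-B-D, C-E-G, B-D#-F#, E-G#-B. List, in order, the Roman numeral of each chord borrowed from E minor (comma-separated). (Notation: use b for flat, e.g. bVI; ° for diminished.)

bIII, bVI

The diatonic triads in E major are E, F#m, G#m, A, B, C#m, D#dim. E–G#–B = E, D#–F#–A = D#dim, C#–E–G# = C#m and B–D#–F# = B are all diatonic. G–B–D doesn't fit — on degree 3 E major would have G#m (iii). G is the degree-3 chord of E minor, so it is the borrowed bIII. C–E–G is not: scale degree 6 in E major carries C#m (vi). In E minor the chord on that degree is C, so here it functions as bVI, borrowed from the parallel minor.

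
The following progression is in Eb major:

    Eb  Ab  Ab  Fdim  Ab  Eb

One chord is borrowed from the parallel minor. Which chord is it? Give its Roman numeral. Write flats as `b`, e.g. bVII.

ii°

The diatonic triads in Eb major are Eb, Fm, Gm, Ab, Bb, Cm, Ddim. Eb and Ab both belong to that set. Fdim (F–Ab–Cb) is not: scale degree 2 in Eb major carries Fm (ii). In Eb minor the chord on that degree is Fdim, so here it functions as ii°, borrowed from the parallel minor.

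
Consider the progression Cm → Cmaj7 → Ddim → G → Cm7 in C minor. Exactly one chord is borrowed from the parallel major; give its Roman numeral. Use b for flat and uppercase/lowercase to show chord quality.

Imaj7

C minor has the diatonic set Cm, Ddim, Eb, Fm, G, Ab, Bb (with V from harmonic minor). Cm, Ddim, G and Cm7 all belong to that set. Cmaj7 (C–E–G–B) doesn't fit — on degree 1 C minor would have Cm (i). Cmaj7 is the degree-1 chord of C major, so it is the borrowed Imaj7.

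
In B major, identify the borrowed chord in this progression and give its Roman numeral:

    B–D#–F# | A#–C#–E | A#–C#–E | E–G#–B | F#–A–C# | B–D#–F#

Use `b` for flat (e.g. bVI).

B major has the diatonic set B, C#m, D#m, E, F#, G#m, A#dim. B–D#–F# = B, A#–C#–E = A#dim and E–G#–B = E all belong to that set. F#–A–C# doesn't fit — on degree 5 B major would have F# (V). F#m is the degree-5 chord of B minor, so it is the borrowed v.

v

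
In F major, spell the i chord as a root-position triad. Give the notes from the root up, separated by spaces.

F Ab C

i is built on scale degree 1, which is F in both F major and its parallel. In F minor the chord on F is F–Ab–C.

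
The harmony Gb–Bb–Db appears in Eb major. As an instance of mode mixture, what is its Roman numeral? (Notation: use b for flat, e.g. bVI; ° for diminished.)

In Eb major scale degree 3 is G; Gb is its lowered form, from Eb minor. The diatonic chord on degree 3 would be Gm (iii), but Gb–Bb–Db is the major chord from Eb minor. As a borrowed chord it is labeled bIII.

bIII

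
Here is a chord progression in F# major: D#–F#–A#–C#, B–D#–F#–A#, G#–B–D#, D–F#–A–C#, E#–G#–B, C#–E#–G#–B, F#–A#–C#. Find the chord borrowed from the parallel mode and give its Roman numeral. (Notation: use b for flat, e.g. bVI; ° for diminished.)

F# major has the diatonic set F#, G#m, A#m, B, C#, D#m, E#dim. D#–F#–A#–C# = D#m7, B–D#–F#–A# = Bmaj7, G#–B–D# = G#m, E#–G#–B = E#dim, C#–E#–G#–B = C#7 and F#–A#–C# = F# are all diatonic. D–F#–A–C# doesn't fit — on degree 6 F# major would have D#m (vi). Dmaj7 is the degree-6 chord of F# minor, so it is the borrowed bVImaj7.

bVImaj7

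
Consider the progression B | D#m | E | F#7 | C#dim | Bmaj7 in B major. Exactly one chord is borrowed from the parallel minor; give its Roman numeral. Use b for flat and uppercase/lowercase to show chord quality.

In B major the diatonic chords are B, C#m, D#m, E, F#, G#m, A#dim. B, D#m, E, F#7 and Bmaj7 are all diatonic. C#dim (C#–E–G) is not: scale degree 2 in B major carries C#m (ii). In B minor the chord on that degree is C#dim, so here it functions as ii°, borrowed from the parallel minor.

ii°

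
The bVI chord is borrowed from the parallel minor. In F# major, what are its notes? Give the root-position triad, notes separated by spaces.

Scale degree 6 in F# major is D#. bVI uses the lowered form, D, taken from F# minor. Stacking thirds in F# minor on D gives D–F#–A.

D F# A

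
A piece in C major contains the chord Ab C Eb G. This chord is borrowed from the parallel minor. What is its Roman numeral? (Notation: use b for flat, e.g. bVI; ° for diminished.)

bVImaj7

In C major scale degree 6 is A; Ab is its lowered form, from C minor. Diatonically C major has Am (vi) on that degree; Ab–C–Eb–G is instead the major-seventh chord native to C minor, so it takes the label bVImaj7.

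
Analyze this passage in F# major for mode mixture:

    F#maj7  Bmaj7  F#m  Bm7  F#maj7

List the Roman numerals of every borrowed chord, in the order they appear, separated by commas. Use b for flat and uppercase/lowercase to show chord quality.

i, iv7

F# major has the diatonic set F#, G#m, A#m, B, C#, D#m, E#dim. F#maj7 and Bmaj7 both belong to that set. F#m (F#–A–C#) is not: scale degree 1 in F# major carries F# (I). In F# minor the chord on that degree is F#m, so here it functions as i, borrowed from the parallel minor. Bm7 (B–D–F#–A) is not: scale degree 4 in F# major carries B (IV). In F# minor the chord on that degree is Bm7, so here it functions as iv7, borrowed from the parallel minor.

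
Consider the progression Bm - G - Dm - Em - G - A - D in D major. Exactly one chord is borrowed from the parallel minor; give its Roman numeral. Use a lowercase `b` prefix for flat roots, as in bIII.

The diatonic triads in D major are D, Em, F#m, G, A, Bm, C#dim. Of the given chords, Bm, G, Em, A and D are diatonic. Dm (D–F–A) doesn't fit — on degree 1 D major would have D (I). Dm is the degree-1 chord of D minor, so it is the borrowed i.

i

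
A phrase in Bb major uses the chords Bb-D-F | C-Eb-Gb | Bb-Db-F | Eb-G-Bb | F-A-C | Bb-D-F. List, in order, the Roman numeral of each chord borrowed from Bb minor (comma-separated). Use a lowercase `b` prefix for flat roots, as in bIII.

The diatonic triads in Bb major are Bb, Cm, Dm, Eb, F, Gm, Adim. Bb–D–F = Bb, Eb–G–Bb = Eb and F–A–C = F are all diatonic. C–Eb–Gb is not: scale degree 2 in Bb major carries Cm (ii). In Bb minor the chord on that degree is Cdim, so here it functions as ii°, borrowed from the parallel minor. But Bb–Db–F is foreign: the diatonic I on degree 1 is Bb, whereas Bbm comes from Bb minor. It is labeled i.

ii°, i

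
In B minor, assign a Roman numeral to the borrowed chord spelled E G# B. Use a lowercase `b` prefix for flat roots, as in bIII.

IV

The root E is the diatonic 4th degree of B minor; the borrowing shows in the chord quality. E–G#–B is a major chord — the form found in B major, not the diatonic iv (Em). Borrowed into B minor it is written IV.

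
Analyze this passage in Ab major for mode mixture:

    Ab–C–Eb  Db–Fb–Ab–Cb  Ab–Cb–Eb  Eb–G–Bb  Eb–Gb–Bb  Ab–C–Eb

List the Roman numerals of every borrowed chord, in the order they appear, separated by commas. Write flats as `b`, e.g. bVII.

The diatonic triads in Ab major are Ab, Bbm, Cm, Db, Eb, Fm, Gdim. Ab–C–Eb = Ab and Eb–G–Bb = Eb are both diatonic. Db–Fb–Ab–Cb doesn't fit — on degree 4 Ab major would have Db (IV). Dbm7 is the degree-4 chord of Ab minor, so it is the borrowed iv7. Ab–Cb–Eb doesn't fit — on degree 1 Ab major would have Ab (I). Abm is the degree-1 chord of Ab minor, so it is the borrowed i. Eb–Gb–Bb is not: scale degree 5 in Ab major carries Eb (V). In Ab minor the chord on that degree is Ebm, so here it functions as v, borrowed from the parallel minor.

iv7, i, v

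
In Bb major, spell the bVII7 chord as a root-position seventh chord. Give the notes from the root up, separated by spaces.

Scale degree 7 in Bb major is A. bVII7 uses the lowered form, Ab, taken from Bb minor. Stacking thirds in Bb minor on Ab gives Ab–C–Eb–Gb.

Ab C Eb Gb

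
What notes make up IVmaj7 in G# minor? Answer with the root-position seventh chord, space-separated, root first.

IVmaj7 is built on scale degree 4, which is C# in both G# minor and its parallel. Stacking thirds in G# major on C# gives C#–E#–G#–B#.

C# E# G# B#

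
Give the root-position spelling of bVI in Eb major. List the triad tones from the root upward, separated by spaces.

Cb Eb Gb

The root of bVI is the lowered 6th degree: C becomes Cb. Building the major chord from the parallel minor on Cb: Cb–Eb–Gb.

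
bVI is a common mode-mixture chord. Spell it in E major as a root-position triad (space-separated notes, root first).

Scale degree 6 in E major is C#. bVI uses the lowered form, C, taken from E minor. Building the major chord from the parallel minor on C: C–E–G.

C E G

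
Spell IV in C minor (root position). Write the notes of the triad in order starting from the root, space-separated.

The root, F, is scale degree 4 — the same note in C minor and C major; only the chord quality changes. In C major the chord on F is F–A–C.

F A C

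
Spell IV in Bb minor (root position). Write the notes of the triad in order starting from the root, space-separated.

IV is built on scale degree 4, which is Eb in both Bb minor and its parallel. Building the major chord from the parallel major on Eb: Eb–G–Bb.

Eb G Bb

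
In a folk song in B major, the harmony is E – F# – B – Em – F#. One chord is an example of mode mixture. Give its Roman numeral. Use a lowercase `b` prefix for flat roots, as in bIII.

The diatonic triads in B major are B, C#m, D#m, E, F#, G#m, A#dim. E, F# and B are all diatonic. Em (E–G–B) doesn't fit — on degree 4 B major would have E (IV). Em is the degree-4 chord of B minor, so it is the borrowed iv.

iv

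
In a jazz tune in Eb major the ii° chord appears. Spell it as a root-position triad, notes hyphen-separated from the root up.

ii° is built on scale degree 2, which is F in both Eb major and its parallel. Building the diminished chord from the parallel minor on F: F–Ab–Cb.

F-Ab-Cb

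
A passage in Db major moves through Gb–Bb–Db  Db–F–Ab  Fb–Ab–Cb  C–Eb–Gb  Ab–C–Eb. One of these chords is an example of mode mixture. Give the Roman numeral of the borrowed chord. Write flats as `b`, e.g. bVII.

bIII

In Db major the diatonic chords are Db, Ebm, Fm, Gb, Ab, Bbm, Cdim. Of the given chords, Gb–Bb–Db = Gb, Db–F–Ab = Db, C–Eb–Gb = Cdim and Ab–C–Eb = Ab are diatonic. Fb–Ab–Cb doesn't fit — on degree 3 Db major would have Fm (iii). Fb is the degree-3 chord of Db minor, so it is the borrowed bIII.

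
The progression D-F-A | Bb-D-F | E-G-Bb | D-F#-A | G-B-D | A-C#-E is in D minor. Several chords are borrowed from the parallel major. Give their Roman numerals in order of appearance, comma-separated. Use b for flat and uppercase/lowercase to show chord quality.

In D minor (with V from harmonic minor) the diatonic chords are Dm, Edim, F, Gm, A, Bb, C. D–F–A = Dm, Bb–D–F = Bb, E–G–Bb = Edim and A–C#–E = A all belong to that set. D–F#–A doesn't fit — on degree 1 D minor would have Dm (i). D is the degree-1 chord of D major, so it is the borrowed I. But G–B–D is foreign: the diatonic iv on degree 4 is Gm, whereas G comes from D major. It is labeled IV.

I, IV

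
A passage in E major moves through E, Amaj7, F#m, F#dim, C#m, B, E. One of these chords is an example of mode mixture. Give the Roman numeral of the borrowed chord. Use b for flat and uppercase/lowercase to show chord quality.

In E major the diatonic chords are E, F#m, G#m, A, B, C#m, D#dim. E, Amaj7, F#m, C#m and B all belong to that set. F#dim (F#–A–C) doesn't fit — on degree 2 E major would have F#m (ii). F#dim is the degree-2 chord of E minor, so it is the borrowed ii°.

ii°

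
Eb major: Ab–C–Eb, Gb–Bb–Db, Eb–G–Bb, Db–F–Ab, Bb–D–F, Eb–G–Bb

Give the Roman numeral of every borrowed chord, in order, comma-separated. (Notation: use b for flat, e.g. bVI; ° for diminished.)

Eb major has the diatonic set Eb, Fm, Gm, Ab, Bb, Cm, Ddim. Ab–C–Eb = Ab, Eb–G–Bb = Eb and Bb–D–F = Bb are all diatonic. But Gb–Bb–Db is foreign: the diatonic iii on degree 3 is Gm, whereas Gb comes from Eb minor. It is labeled bIII. But Db–F–Ab is foreign: the diatonic vii° on degree 7 is Ddim, whereas Db comes from Eb minor. It is labeled bVII.

bIII, bVII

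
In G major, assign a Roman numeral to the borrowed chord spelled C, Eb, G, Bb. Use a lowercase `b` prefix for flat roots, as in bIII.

iv7

C is scale degree 4 in G major. Diatonically G major has C (IV) on that degree; C–Eb–G–Bb is instead the minor-seventh chord native to G minor, so it takes the label iv7.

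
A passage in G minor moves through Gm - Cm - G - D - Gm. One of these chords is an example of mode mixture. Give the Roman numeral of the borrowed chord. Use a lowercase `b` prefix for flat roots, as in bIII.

I

G minor has the diatonic set Gm, Adim, Bb, Cm, D, Eb, F (with V from harmonic minor). Gm, Cm and D all belong to that set. But G (G–B–D) is foreign: the diatonic i on degree 1 is Gm, whereas G comes from G major. It is labeled I.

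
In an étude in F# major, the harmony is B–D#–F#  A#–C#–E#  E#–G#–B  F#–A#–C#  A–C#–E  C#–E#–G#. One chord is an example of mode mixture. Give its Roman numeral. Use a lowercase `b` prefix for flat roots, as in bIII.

In F# major the diatonic chords are F#, G#m, A#m, B, C#, D#m, E#dim. Of the given chords, B–D#–F# = B, A#–C#–E# = A#m, E#–G#–B = E#dim, F#–A#–C# = F# and C#–E#–G# = C# are diatonic. A–C#–E doesn't fit — on degree 3 F# major would have A#m (iii). A is the degree-3 chord of F# minor, so it is the borrowed bIII.

bIII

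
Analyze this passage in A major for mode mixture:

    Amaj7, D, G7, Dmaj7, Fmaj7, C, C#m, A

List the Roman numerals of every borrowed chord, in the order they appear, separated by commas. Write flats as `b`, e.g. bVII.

bVII7, bVImaj7, bIII

In A major the diatonic chords are A, Bm, C#m, D, E, F#m, G#dim. Amaj7, D, Dmaj7, C#m and A are all diatonic. G7 (G–B–D–F) is not: scale degree 7 in A major carries G#dim (vii°). In A minor the chord on that degree is G7, so here it functions as bVII7, borrowed from the parallel minor. Fmaj7 (F–A–C–E) is not: scale degree 6 in A major carries F#m (vi). In A minor the chord on that degree is Fmaj7, so here it functions as bVImaj7, borrowed from the parallel minor. C (C–E–G) is not: scale degree 3 in A major carries C#m (iii). In A minor the chord on that degree is C, so here it functions as bIII, borrowed from the parallel minor.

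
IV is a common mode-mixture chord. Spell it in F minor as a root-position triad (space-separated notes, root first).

The root, Bb, is scale degree 4 — the same note in F minor and F major; only the chord quality changes. Building the major chord from the parallel major on Bb: Bb–D–F.

Bb D F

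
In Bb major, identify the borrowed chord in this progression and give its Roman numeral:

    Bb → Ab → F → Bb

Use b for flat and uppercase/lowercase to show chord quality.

Bb major has the diatonic set Bb, Cm, Dm, Eb, F, Gm, Adim. Of the given chords, Bb and F are diatonic. Ab (Ab–C–Eb) is not: scale degree 7 in Bb major carries Adim (vii°). In Bb minor the chord on that degree is Ab, so here it functions as bVII, borrowed from the parallel minor.

bVII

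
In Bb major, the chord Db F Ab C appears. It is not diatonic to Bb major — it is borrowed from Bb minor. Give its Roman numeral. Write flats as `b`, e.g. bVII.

Db is the lowered form of scale degree 3 in Bb major (the diatonic degree 3 is D). The diatonic chord on degree 3 would be Dm (iii), but Db–F–Ab–C is the major-seventh chord from Bb minor. As a borrowed chord it is labeled bIIImaj7.

bIIImaj7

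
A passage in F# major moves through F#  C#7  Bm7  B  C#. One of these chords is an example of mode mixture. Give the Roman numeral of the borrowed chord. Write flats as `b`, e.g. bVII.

F# major has the diatonic set F#, G#m, A#m, B, C#, D#m, E#dim. F#, C#7, B and C# are all diatonic. Bm7 (B–D–F#–A) doesn't fit — on degree 4 F# major would have B (IV). Bm7 is the degree-4 chord of F# minor, so it is the borrowed iv7.

iv7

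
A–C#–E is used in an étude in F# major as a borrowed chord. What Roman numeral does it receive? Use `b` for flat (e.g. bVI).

bIII

In F# major scale degree 3 is A#; A is its lowered form, from F# minor. The diatonic chord on degree 3 would be A#m (iii), but A–C#–E is the major chord from F# minor. As a borrowed chord it is labeled bIII.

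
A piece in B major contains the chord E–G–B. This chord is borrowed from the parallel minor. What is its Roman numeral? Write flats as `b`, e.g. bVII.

iv

The root E is the diatonic 4th degree of B major; the borrowing shows in the chord quality. Diatonically B major has E (IV) on that degree; E–G–B is instead the minor chord native to B minor, so it takes the label iv.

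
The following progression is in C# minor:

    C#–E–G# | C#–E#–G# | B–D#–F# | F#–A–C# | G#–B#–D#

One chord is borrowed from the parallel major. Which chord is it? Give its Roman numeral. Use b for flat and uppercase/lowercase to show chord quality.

I

In C# minor (with V from harmonic minor) the diatonic chords are C#m, D#dim, E, F#m, G#, A, B. C#–E–G# = C#m, B–D#–F# = B, F#–A–C# = F#m and G#–B#–D# = G# all belong to that set. But C#–E#–G# is foreign: the diatonic i on degree 1 is C#m, whereas C# comes from C# major. It is labeled I.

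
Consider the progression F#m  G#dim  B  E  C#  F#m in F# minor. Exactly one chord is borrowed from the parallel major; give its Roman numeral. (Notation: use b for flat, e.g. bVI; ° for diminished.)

The diatonic triads in F# minor (with V from harmonic minor) are F#m, G#dim, A, Bm, C#, D, E. F#m, G#dim, E and C# are all diatonic. B (B–D#–F#) is not: scale degree 4 in F# minor carries Bm (iv). In F# major the chord on that degree is B, so here it functions as IV, borrowed from the parallel major.

IV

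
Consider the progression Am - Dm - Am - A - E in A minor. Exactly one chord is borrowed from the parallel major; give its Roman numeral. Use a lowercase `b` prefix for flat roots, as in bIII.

A minor has the diatonic set Am, Bdim, C, Dm, E, F, G (with V from harmonic minor). Of the given chords, Am, Dm and E are diatonic. But A (A–C#–E) is foreign: the diatonic i on degree 1 is Am, whereas A comes from A major. It is labeled I.

I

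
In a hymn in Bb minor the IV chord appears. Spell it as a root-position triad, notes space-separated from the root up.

Eb G Bb

IV is built on scale degree 4, which is Eb in both Bb minor and its parallel. Stacking thirds in Bb major on Eb gives Eb–G–Bb.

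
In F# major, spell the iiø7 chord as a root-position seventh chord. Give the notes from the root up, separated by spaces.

The root, G#, is scale degree 2 — the same note in F# major and F# minor; only the chord quality changes. Building the half-diminished-seventh chord from the parallel minor on G#: G#–B–D–F#.

G# B D F#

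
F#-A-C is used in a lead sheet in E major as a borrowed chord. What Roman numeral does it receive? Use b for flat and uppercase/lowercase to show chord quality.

The root F# is the diatonic 2nd degree of E major; the borrowing shows in the chord quality. The diatonic chord on degree 2 would be F#m (ii), but F#–A–C is the diminished chord from E minor. As a borrowed chord it is labeled ii°.

ii°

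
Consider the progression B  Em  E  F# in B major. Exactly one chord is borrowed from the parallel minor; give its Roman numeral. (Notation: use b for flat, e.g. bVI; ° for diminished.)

iv

In B major the diatonic chords are B, C#m, D#m, E, F#, G#m, A#dim. B, E and F# all belong to that set. Em (E–G–B) is not: scale degree 4 in B major carries E (IV). In B minor the chord on that degree is Em, so here it functions as iv, borrowed from the parallel minor.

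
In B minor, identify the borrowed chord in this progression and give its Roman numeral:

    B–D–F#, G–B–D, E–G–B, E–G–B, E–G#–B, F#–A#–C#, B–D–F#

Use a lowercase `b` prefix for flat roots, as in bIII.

B minor has the diatonic set Bm, C#dim, D, Em, F#, G, A (with V from harmonic minor). Of the given chords, B–D–F# = Bm, G–B–D = G, E–G–B = Em and F#–A#–C# = F# are diatonic. But E–G#–B is foreign: the diatonic iv on degree 4 is Em, whereas E comes from B major. It is labeled IV.

IV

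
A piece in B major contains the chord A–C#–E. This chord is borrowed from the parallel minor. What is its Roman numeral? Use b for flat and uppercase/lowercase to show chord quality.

The root A is the lowered 7th scale degree — diatonically B major has A# there. A–C#–E is a major chord — the form found in B minor, not the diatonic vii° (A#dim). Borrowed into B major it is written bVII.

bVII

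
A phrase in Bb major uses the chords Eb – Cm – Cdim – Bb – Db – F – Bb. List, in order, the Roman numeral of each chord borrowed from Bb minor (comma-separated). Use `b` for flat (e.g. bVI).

ii°, bIII

The diatonic triads in Bb major are Bb, Cm, Dm, Eb, F, Gm, Adim. Of the given chords, Eb, Cm, Bb and F are diatonic. Cdim (C–Eb–Gb) doesn't fit — on degree 2 Bb major would have Cm (ii). Cdim is the degree-2 chord of Bb minor, so it is the borrowed ii°. Db (Db–F–Ab) is not: scale degree 3 in Bb major carries Dm (iii). In Bb minor the chord on that degree is Db, so here it functions as bIII, borrowed from the parallel minor.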